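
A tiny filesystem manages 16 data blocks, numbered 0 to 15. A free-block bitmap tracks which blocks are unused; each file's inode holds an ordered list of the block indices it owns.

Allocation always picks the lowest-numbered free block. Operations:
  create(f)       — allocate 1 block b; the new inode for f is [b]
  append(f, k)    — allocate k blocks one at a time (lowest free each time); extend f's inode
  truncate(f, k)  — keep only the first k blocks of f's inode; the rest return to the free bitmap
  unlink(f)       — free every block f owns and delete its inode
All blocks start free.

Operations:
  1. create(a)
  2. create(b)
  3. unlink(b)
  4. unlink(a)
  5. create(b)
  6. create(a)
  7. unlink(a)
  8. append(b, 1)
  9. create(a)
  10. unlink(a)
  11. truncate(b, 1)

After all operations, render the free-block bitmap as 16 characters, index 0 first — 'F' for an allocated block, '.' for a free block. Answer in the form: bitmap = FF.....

  1. create(a)  ⇒  F...............  {a→[0]}
  2. create(b)  ⇒  FF..............  {a→[0]; b→[1]}
  3. unlink(b)  ⇒  F...............  {a→[0]}
  4. unlink(a)  ⇒  ................  {}
  5. create(b)  ⇒  F...............  {b→[0]}
  6. create(a)  ⇒  FF..............  {a→[1]; b→[0]}
  7. unlink(a)  ⇒  F...............  {b→[0]}
  8. append(b, 1)  ⇒  FF..............  {b→[0, 1]}
  9. create(a)  ⇒  FFF.............  {a→[2]; b→[0, 1]}
  10. unlink(a)  ⇒  FF..............  {b→[0, 1]}
  11. truncate(b, 1)  ⇒  F...............  {b→[0]}

bitmap = F...............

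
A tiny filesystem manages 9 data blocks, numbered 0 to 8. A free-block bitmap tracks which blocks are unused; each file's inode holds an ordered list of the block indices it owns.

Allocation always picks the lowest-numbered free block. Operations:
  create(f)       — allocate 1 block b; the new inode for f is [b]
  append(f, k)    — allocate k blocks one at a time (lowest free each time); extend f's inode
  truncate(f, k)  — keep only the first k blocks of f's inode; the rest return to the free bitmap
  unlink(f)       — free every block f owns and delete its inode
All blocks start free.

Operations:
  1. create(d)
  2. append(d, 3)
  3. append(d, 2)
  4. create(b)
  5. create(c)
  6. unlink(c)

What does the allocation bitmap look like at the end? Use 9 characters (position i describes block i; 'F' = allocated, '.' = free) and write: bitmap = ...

bitmap = FFFFFFF..

create(d): bitmap=F........ | d=[0]
append(d, 3): bitmap=FFFF..... | d=[0, 1, 2, 3]
append(d, 2): bitmap=FFFFFF... | d=[0, 1, 2, 3, 4, 5]
create(b): bitmap=FFFFFFF.. | b=[6] d=[0, 1, 2, 3, 4, 5]
create(c): bitmap=FFFFFFFF. | b=[6] c=[7] d=[0, 1, 2, 3, 4, 5]
unlink(c): bitmap=FFFFFFF.. | b=[6] d=[0, 1, 2, 3, 4, 5]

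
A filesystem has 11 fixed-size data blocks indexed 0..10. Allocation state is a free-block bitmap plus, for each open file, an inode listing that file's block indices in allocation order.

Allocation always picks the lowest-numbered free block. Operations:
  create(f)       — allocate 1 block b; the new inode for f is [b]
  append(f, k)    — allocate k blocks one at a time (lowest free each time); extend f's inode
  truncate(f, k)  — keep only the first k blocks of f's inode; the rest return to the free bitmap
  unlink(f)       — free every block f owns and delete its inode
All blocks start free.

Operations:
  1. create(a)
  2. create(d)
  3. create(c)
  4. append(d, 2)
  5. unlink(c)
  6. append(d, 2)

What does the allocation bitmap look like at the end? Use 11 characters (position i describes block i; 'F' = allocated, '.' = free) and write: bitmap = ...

bitmap = FFFFFF.....

create(a): bitmap=F.......... | a=[0]
create(d): bitmap=FF......... | a=[0] d=[1]
create(c): bitmap=FFF........ | a=[0] c=[2] d=[1]
append(d, 2): bitmap=FFFFF...... | a=[0] c=[2] d=[1, 3, 4]
unlink(c): bitmap=FF.FF...... | a=[0] d=[1, 3, 4]
append(d, 2): bitmap=FFFFFF..... | a=[0] d=[1, 3, 4, 2, 5]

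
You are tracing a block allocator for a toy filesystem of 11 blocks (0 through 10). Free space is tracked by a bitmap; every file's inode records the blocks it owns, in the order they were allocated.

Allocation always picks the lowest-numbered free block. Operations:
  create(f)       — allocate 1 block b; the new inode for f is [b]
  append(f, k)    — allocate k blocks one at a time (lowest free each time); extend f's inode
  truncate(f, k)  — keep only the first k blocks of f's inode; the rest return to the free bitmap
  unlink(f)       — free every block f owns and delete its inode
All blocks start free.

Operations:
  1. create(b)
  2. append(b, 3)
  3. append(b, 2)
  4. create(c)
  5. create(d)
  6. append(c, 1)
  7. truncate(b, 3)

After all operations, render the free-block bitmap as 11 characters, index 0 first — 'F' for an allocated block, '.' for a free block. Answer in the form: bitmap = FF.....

create(b): bitmap=F.......... | b=[0]
append(b, 3): bitmap=FFFF....... | b=[0, 1, 2, 3]
append(b, 2): bitmap=FFFFFF..... | b=[0, 1, 2, 3, 4, 5]
create(c): bitmap=FFFFFFF.... | b=[0, 1, 2, 3, 4, 5] c=[6]
create(d): bitmap=FFFFFFFF... | b=[0, 1, 2, 3, 4, 5] c=[6] d=[7]
append(c, 1): bitmap=FFFFFFFFF.. | b=[0, 1, 2, 3, 4, 5] c=[6, 8] d=[7]
truncate(b, 3): bitmap=FFF...FFF.. | b=[0, 1, 2] c=[6, 8] d=[7]

bitmap = FFF...FFF..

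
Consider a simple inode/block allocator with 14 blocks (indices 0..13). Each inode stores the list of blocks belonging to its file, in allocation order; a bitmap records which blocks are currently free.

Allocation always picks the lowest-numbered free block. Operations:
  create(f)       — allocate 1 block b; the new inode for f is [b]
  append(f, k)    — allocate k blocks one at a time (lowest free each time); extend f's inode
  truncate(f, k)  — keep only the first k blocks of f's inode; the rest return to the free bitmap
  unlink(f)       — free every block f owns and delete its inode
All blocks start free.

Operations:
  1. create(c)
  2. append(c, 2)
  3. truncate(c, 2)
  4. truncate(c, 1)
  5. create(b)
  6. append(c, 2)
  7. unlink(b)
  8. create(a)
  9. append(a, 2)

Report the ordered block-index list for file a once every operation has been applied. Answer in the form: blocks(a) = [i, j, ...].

blocks(a) = [1, 4, 5]

create(c): bitmap=F............. | c=[0]
append(c, 2): bitmap=FFF........... | c=[0, 1, 2]
truncate(c, 2): bitmap=FF............ | c=[0, 1]
truncate(c, 1): bitmap=F............. | c=[0]
create(b): bitmap=FF............ | b=[1] c=[0]
append(c, 2): bitmap=FFFF.......... | b=[1] c=[0, 2, 3]
unlink(b): bitmap=F.FF.......... | c=[0, 2, 3]
create(a): bitmap=FFFF.......... | a=[1] c=[0, 2, 3]
append(a, 2): bitmap=FFFFFF........ | a=[1, 4, 5] c=[0, 2, 3]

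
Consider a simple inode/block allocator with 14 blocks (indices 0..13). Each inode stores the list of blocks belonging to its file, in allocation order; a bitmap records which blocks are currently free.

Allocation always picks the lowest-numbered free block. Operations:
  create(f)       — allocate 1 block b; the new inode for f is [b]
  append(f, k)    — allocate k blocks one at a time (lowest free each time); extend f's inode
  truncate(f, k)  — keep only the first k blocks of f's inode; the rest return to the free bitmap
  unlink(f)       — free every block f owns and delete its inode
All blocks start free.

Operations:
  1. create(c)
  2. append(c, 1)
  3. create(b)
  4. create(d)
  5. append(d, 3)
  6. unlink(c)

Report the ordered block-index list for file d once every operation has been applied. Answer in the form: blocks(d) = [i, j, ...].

blocks(d) = [3, 4, 5, 6]

  1. create(c)  ⇒  F.............  {c→[0]}
  2. append(c, 1)  ⇒  FF............  {c→[0, 1]}
  3. create(b)  ⇒  FFF...........  {b→[2]; c→[0, 1]}
  4. create(d)  ⇒  FFFF..........  {b→[2]; c→[0, 1]; d→[3]}
  5. append(d, 3)  ⇒  FFFFFFF.......  {b→[2]; c→[0, 1]; d→[3, 4, 5, 6]}
  6. unlink(c)  ⇒  ..FFFFF.......  {b→[2]; d→[3, 4, 5, 6]}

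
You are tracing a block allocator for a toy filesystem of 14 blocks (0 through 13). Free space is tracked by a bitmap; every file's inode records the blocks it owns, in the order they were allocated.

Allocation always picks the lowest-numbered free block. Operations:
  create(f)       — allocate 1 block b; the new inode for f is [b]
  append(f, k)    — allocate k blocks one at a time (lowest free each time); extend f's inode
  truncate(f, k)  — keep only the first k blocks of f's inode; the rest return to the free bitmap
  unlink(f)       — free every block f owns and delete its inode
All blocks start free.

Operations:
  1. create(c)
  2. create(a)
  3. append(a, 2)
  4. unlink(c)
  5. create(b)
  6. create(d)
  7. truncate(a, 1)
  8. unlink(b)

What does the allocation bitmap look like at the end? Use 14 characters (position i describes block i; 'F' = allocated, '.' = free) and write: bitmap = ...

create(c): bitmap=F............. | c=[0]
create(a): bitmap=FF............ | a=[1] c=[0]
append(a, 2): bitmap=FFFF.......... | a=[1, 2, 3] c=[0]
unlink(c): bitmap=.FFF.......... | a=[1, 2, 3]
create(b): bitmap=FFFF.......... | a=[1, 2, 3] b=[0]
create(d): bitmap=FFFFF......... | a=[1, 2, 3] b=[0] d=[4]
truncate(a, 1): bitmap=FF..F......... | a=[1] b=[0] d=[4]
unlink(b): bitmap=.F..F......... | a=[1] d=[4]

bitmap = .F..F.........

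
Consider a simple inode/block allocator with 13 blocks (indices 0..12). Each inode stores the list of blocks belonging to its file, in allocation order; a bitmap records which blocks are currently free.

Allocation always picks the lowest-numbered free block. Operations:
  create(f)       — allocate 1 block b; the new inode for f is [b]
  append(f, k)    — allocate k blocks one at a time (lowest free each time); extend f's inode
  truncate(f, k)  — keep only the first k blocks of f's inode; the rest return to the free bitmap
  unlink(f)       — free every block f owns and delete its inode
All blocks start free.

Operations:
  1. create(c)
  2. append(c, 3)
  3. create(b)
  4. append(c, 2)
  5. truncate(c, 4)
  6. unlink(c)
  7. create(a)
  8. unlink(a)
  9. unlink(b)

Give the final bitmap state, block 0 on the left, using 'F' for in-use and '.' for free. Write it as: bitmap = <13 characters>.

bitmap = .............

  1. create(c)  ⇒  F............  {c→[0]}
  2. append(c, 3)  ⇒  FFFF.........  {c→[0, 1, 2, 3]}
  3. create(b)  ⇒  FFFFF........  {b→[4]; c→[0, 1, 2, 3]}
  4. append(c, 2)  ⇒  FFFFFFF......  {b→[4]; c→[0, 1, 2, 3, 5, 6]}
  5. truncate(c, 4)  ⇒  FFFFF........  {b→[4]; c→[0, 1, 2, 3]}
  6. unlink(c)  ⇒  ....F........  {b→[4]}
  7. create(a)  ⇒  F...F........  {a→[0]; b→[4]}
  8. unlink(a)  ⇒  ....F........  {b→[4]}
  9. unlink(b)  ⇒  .............  {}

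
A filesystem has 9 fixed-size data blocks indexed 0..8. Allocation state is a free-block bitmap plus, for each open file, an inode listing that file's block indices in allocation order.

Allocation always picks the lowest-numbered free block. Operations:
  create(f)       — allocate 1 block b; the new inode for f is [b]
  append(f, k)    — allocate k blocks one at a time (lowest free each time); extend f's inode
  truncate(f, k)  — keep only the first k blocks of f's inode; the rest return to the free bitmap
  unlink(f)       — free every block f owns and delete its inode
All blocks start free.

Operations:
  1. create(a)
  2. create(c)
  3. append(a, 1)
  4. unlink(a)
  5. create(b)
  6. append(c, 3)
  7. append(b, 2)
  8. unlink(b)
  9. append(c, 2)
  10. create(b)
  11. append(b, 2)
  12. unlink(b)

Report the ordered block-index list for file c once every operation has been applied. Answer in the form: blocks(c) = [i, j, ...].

blocks(c) = [1, 2, 3, 4, 0, 5]

  1. create(a)  ⇒  F........  {a→[0]}
  2. create(c)  ⇒  FF.......  {a→[0]; c→[1]}
  3. append(a, 1)  ⇒  FFF......  {a→[0, 2]; c→[1]}
  4. unlink(a)  ⇒  .F.......  {c→[1]}
  5. create(b)  ⇒  FF.......  {b→[0]; c→[1]}
  6. append(c, 3)  ⇒  FFFFF....  {b→[0]; c→[1, 2, 3, 4]}
  7. append(b, 2)  ⇒  FFFFFFF..  {b→[0, 5, 6]; c→[1, 2, 3, 4]}
  8. unlink(b)  ⇒  .FFFF....  {c→[1, 2, 3, 4]}
  9. append(c, 2)  ⇒  FFFFFF...  {c→[1, 2, 3, 4, 0, 5]}
  10. create(b)  ⇒  FFFFFFF..  {b→[6]; c→[1, 2, 3, 4, 0, 5]}
  11. append(b, 2)  ⇒  FFFFFFFFF  {b→[6, 7, 8]; c→[1, 2, 3, 4, 0, 5]}
  12. unlink(b)  ⇒  FFFFFF...  {c→[1, 2, 3, 4, 0, 5]}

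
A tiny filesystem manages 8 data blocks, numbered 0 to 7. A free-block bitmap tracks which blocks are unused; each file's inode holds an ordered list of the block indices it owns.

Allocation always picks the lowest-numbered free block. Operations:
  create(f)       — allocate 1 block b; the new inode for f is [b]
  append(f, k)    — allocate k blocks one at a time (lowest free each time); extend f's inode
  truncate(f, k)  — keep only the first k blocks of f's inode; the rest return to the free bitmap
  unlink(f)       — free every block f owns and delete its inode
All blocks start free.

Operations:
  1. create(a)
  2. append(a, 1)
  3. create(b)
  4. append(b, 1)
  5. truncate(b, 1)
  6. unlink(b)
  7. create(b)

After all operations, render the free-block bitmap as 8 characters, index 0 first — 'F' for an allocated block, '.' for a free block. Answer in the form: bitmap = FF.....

bitmap = FFF.....

create(a): bitmap=F....... | a=[0]
append(a, 1): bitmap=FF...... | a=[0, 1]
create(b): bitmap=FFF..... | a=[0, 1] b=[2]
append(b, 1): bitmap=FFFF.... | a=[0, 1] b=[2, 3]
truncate(b, 1): bitmap=FFF..... | a=[0, 1] b=[2]
unlink(b): bitmap=FF...... | a=[0, 1]
create(b): bitmap=FFF..... | a=[0, 1] b=[2]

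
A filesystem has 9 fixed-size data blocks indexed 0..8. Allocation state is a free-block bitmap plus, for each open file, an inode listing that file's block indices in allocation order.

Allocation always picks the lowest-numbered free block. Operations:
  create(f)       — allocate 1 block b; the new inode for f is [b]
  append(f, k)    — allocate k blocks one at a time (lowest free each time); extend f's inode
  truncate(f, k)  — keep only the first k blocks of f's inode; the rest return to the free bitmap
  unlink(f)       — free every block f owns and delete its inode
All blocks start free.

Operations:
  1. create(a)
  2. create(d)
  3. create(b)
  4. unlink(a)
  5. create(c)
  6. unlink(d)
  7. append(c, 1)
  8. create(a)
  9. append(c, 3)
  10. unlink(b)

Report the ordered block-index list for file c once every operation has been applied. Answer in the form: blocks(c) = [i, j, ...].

blocks(c) = [0, 1, 4, 5, 6]

create(a): bitmap=F........ | a=[0]
create(d): bitmap=FF....... | a=[0] d=[1]
create(b): bitmap=FFF...... | a=[0] b=[2] d=[1]
unlink(a): bitmap=.FF...... | b=[2] d=[1]
create(c): bitmap=FFF...... | b=[2] c=[0] d=[1]
unlink(d): bitmap=F.F...... | b=[2] c=[0]
append(c, 1): bitmap=FFF...... | b=[2] c=[0, 1]
create(a): bitmap=FFFF..... | a=[3] b=[2] c=[0, 1]
append(c, 3): bitmap=FFFFFFF.. | a=[3] b=[2] c=[0, 1, 4, 5, 6]
unlink(b): bitmap=FF.FFFF.. | a=[3] c=[0, 1, 4, 5, 6]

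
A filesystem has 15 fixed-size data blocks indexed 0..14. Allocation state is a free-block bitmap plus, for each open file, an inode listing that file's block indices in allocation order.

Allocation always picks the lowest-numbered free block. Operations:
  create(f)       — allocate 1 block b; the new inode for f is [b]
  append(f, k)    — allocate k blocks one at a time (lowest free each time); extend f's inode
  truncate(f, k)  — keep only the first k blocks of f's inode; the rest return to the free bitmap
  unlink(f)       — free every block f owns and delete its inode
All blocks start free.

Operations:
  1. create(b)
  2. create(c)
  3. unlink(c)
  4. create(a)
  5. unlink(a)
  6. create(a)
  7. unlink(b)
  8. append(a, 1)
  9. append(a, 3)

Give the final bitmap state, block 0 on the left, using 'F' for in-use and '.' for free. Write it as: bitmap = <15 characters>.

after create(b) → b:[0]  free=[F..............]
after create(c) → b:[0], c:[1]  free=[FF.............]
after unlink(c) → b:[0]  free=[F..............]
after create(a) → a:[1], b:[0]  free=[FF.............]
after unlink(a) → b:[0]  free=[F..............]
after create(a) → a:[1], b:[0]  free=[FF.............]
after unlink(b) → a:[1]  free=[.F.............]
after append(a, 1) → a:[1, 0]  free=[FF.............]
after append(a, 3) → a:[1, 0, 2, 3, 4]  free=[FFFFF..........]

bitmap = FFFFF..........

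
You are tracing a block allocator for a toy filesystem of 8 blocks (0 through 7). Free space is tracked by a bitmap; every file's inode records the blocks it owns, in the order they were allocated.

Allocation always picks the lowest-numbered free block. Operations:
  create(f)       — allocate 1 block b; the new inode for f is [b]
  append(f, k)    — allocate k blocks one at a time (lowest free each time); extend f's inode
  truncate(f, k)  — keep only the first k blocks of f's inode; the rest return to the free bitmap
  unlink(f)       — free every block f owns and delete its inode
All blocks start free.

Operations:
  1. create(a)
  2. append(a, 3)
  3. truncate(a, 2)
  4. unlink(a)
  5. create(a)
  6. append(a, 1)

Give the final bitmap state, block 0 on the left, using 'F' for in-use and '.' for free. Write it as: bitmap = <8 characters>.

bitmap = FF......

[1] create(a) — a=0 (map F.......)
[2] append(a, 3) — a=0,1,2,3 (map FFFF....)
[3] truncate(a, 2) — a=0,1 (map FF......)
[4] unlink(a) —  (map ........)
[5] create(a) — a=0 (map F.......)
[6] append(a, 1) — a=0,1 (map FF......)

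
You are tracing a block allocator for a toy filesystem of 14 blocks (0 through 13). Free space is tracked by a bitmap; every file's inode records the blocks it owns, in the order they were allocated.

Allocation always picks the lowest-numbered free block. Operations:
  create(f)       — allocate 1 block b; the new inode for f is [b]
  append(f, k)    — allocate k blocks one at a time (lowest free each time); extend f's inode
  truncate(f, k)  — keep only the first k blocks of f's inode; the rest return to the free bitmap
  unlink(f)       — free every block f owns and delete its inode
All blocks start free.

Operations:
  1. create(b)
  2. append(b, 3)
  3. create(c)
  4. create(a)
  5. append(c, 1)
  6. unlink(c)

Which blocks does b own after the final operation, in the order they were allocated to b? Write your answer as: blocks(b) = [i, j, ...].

  1. create(b)  ⇒  F.............  {b→[0]}
  2. append(b, 3)  ⇒  FFFF..........  {b→[0, 1, 2, 3]}
  3. create(c)  ⇒  FFFFF.........  {b→[0, 1, 2, 3]; c→[4]}
  4. create(a)  ⇒  FFFFFF........  {a→[5]; b→[0, 1, 2, 3]; c→[4]}
  5. append(c, 1)  ⇒  FFFFFFF.......  {a→[5]; b→[0, 1, 2, 3]; c→[4, 6]}
  6. unlink(c)  ⇒  FFFF.F........  {a→[5]; b→[0, 1, 2, 3]}

blocks(b) = [0, 1, 2, 3]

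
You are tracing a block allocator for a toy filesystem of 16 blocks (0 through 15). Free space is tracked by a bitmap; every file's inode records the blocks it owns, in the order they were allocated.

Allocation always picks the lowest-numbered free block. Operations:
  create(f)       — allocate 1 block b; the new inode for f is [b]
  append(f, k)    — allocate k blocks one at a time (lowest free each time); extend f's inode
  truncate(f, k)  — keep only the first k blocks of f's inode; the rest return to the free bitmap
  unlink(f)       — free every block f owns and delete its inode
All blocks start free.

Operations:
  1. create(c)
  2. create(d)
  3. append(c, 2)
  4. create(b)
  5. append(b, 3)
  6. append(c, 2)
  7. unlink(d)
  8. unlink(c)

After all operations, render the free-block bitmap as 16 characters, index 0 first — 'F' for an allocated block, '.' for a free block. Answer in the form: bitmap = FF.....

bitmap = ....FFFF........

after create(c) → c:[0]  free=[F...............]
after create(d) → c:[0], d:[1]  free=[FF..............]
after append(c, 2) → c:[0, 2, 3], d:[1]  free=[FFFF............]
after create(b) → b:[4], c:[0, 2, 3], d:[1]  free=[FFFFF...........]
after append(b, 3) → b:[4, 5, 6, 7], c:[0, 2, 3], d:[1]  free=[FFFFFFFF........]
after append(c, 2) → b:[4, 5, 6, 7], c:[0, 2, 3, 8, 9], d:[1]  free=[FFFFFFFFFF......]
after unlink(d) → b:[4, 5, 6, 7], c:[0, 2, 3, 8, 9]  free=[F.FFFFFFFF......]
after unlink(c) → b:[4, 5, 6, 7]  free=[....FFFF........]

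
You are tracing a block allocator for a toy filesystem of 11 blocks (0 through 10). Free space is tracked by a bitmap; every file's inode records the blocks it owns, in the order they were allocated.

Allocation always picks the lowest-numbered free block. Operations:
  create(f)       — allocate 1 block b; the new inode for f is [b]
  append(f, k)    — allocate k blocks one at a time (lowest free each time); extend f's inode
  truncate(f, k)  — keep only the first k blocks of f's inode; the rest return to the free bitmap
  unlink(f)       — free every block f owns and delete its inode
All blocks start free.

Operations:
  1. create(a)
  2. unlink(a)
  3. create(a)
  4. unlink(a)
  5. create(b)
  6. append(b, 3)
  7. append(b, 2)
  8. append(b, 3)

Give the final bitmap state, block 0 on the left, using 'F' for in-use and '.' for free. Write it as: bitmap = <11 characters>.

bitmap = FFFFFFFFF..

create(a): bitmap=F.......... | a=[0]
unlink(a): bitmap=........... | 
create(a): bitmap=F.......... | a=[0]
unlink(a): bitmap=........... | 
create(b): bitmap=F.......... | b=[0]
append(b, 3): bitmap=FFFF....... | b=[0, 1, 2, 3]
append(b, 2): bitmap=FFFFFF..... | b=[0, 1, 2, 3, 4, 5]
append(b, 3): bitmap=FFFFFFFFF.. | b=[0, 1, 2, 3, 4, 5, 6, 7, 8]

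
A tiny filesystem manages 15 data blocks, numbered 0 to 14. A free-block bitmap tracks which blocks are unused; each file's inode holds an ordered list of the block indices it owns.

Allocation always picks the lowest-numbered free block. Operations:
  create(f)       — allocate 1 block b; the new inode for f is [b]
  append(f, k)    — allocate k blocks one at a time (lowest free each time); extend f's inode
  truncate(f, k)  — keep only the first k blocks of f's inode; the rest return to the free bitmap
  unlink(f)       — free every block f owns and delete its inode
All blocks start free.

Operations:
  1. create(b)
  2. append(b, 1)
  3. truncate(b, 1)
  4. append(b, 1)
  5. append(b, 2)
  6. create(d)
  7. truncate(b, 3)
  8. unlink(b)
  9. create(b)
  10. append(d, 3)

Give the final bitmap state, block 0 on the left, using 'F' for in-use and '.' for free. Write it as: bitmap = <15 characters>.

bitmap = FFFFF..........

  1. create(b)  ⇒  F..............  {b→[0]}
  2. append(b, 1)  ⇒  FF.............  {b→[0, 1]}
  3. truncate(b, 1)  ⇒  F..............  {b→[0]}
  4. append(b, 1)  ⇒  FF.............  {b→[0, 1]}
  5. append(b, 2)  ⇒  FFFF...........  {b→[0, 1, 2, 3]}
  6. create(d)  ⇒  FFFFF..........  {b→[0, 1, 2, 3]; d→[4]}
  7. truncate(b, 3)  ⇒  FFF.F..........  {b→[0, 1, 2]; d→[4]}
  8. unlink(b)  ⇒  ....F..........  {d→[4]}
  9. create(b)  ⇒  F...F..........  {b→[0]; d→[4]}
  10. append(d, 3)  ⇒  FFFFF..........  {b→[0]; d→[4, 1, 2, 3]}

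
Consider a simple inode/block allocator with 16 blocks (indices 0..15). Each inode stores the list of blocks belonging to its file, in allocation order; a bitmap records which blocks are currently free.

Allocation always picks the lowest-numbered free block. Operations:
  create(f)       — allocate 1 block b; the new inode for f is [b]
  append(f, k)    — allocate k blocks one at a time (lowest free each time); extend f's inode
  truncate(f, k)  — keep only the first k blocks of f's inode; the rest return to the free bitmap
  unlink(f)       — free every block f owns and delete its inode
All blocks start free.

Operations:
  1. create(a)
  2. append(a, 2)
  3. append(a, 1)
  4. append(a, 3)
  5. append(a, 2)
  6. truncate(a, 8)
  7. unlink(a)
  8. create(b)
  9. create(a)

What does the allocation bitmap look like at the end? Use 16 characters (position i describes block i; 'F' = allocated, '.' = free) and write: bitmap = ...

bitmap = FF..............

  1. create(a)  ⇒  F...............  {a→[0]}
  2. append(a, 2)  ⇒  FFF.............  {a→[0, 1, 2]}
  3. append(a, 1)  ⇒  FFFF............  {a→[0, 1, 2, 3]}
  4. append(a, 3)  ⇒  FFFFFFF.........  {a→[0, 1, 2, 3, 4, 5, 6]}
  5. append(a, 2)  ⇒  FFFFFFFFF.......  {a→[0, 1, 2, 3, 4, 5, 6, 7, 8]}
  6. truncate(a, 8)  ⇒  FFFFFFFF........  {a→[0, 1, 2, 3, 4, 5, 6, 7]}
  7. unlink(a)  ⇒  ................  {}
  8. create(b)  ⇒  F...............  {b→[0]}
  9. create(a)  ⇒  FF..............  {a→[1]; b→[0]}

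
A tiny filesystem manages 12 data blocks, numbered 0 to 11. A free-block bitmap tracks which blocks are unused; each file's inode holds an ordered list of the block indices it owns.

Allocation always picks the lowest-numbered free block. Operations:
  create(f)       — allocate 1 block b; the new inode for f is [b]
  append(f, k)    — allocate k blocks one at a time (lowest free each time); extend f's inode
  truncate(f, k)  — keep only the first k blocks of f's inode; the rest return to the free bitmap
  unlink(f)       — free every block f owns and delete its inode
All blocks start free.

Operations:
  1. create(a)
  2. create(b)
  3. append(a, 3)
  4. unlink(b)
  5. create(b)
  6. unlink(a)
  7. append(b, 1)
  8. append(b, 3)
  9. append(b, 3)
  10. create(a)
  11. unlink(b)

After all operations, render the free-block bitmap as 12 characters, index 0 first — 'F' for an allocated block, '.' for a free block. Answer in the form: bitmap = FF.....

bitmap = ........F...

after create(a) → a:[0]  free=[F...........]
after create(b) → a:[0], b:[1]  free=[FF..........]
after append(a, 3) → a:[0, 2, 3, 4], b:[1]  free=[FFFFF.......]
after unlink(b) → a:[0, 2, 3, 4]  free=[F.FFF.......]
after create(b) → a:[0, 2, 3, 4], b:[1]  free=[FFFFF.......]
after unlink(a) → b:[1]  free=[.F..........]
after append(b, 1) → b:[1, 0]  free=[FF..........]
after append(b, 3) → b:[1, 0, 2, 3, 4]  free=[FFFFF.......]
after append(b, 3) → b:[1, 0, 2, 3, 4, 5, 6, 7]  free=[FFFFFFFF....]
after create(a) → a:[8], b:[1, 0, 2, 3, 4, 5, 6, 7]  free=[FFFFFFFFF...]
after unlink(b) → a:[8]  free=[........F...]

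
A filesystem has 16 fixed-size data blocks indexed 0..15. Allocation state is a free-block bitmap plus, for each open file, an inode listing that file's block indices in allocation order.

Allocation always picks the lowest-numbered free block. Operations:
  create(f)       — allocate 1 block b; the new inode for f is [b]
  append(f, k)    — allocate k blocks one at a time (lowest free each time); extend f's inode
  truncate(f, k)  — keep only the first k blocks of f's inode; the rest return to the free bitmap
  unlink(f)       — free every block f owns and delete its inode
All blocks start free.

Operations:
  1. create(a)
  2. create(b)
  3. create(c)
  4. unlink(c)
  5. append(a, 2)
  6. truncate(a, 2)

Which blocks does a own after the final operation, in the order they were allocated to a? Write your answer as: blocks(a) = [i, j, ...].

blocks(a) = [0, 2]

  1. create(a)  ⇒  F...............  {a→[0]}
  2. create(b)  ⇒  FF..............  {a→[0]; b→[1]}
  3. create(c)  ⇒  FFF.............  {a→[0]; b→[1]; c→[2]}
  4. unlink(c)  ⇒  FF..............  {a→[0]; b→[1]}
  5. append(a, 2)  ⇒  FFFF............  {a→[0, 2, 3]; b→[1]}
  6. truncate(a, 2)  ⇒  FFF.............  {a→[0, 2]; b→[1]}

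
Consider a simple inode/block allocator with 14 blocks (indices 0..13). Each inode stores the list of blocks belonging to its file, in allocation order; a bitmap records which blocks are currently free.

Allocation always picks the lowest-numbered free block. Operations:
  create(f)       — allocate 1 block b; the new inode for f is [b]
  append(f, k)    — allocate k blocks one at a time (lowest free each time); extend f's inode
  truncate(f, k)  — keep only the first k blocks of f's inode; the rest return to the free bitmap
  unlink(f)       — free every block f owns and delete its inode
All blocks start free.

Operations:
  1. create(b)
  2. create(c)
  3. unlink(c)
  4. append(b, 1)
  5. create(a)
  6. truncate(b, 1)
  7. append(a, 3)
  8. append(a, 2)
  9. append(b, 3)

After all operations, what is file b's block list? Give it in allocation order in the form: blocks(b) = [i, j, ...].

create(b): bitmap=F............. | b=[0]
create(c): bitmap=FF............ | b=[0] c=[1]
unlink(c): bitmap=F............. | b=[0]
append(b, 1): bitmap=FF............ | b=[0, 1]
create(a): bitmap=FFF........... | a=[2] b=[0, 1]
truncate(b, 1): bitmap=F.F........... | a=[2] b=[0]
append(a, 3): bitmap=FFFFF......... | a=[2, 1, 3, 4] b=[0]
append(a, 2): bitmap=FFFFFFF....... | a=[2, 1, 3, 4, 5, 6] b=[0]
append(b, 3): bitmap=FFFFFFFFFF.... | a=[2, 1, 3, 4, 5, 6] b=[0, 7, 8, 9]

blocks(b) = [0, 7, 8, 9]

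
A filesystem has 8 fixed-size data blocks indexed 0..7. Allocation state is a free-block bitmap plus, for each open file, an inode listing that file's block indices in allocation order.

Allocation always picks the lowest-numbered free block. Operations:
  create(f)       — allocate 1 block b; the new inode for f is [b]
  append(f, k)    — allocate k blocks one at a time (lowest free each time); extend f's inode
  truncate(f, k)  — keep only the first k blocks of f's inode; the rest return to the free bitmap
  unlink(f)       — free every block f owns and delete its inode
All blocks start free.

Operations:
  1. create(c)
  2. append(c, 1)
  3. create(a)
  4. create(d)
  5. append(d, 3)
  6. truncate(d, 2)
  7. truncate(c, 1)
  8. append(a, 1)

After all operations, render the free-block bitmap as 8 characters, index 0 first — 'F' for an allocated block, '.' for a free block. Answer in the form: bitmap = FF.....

bitmap = FFFFF...

after create(c) → c:[0]  free=[F.......]
after append(c, 1) → c:[0, 1]  free=[FF......]
after create(a) → a:[2], c:[0, 1]  free=[FFF.....]
after create(d) → a:[2], c:[0, 1], d:[3]  free=[FFFF....]
after append(d, 3) → a:[2], c:[0, 1], d:[3, 4, 5, 6]  free=[FFFFFFF.]
after truncate(d, 2) → a:[2], c:[0, 1], d:[3, 4]  free=[FFFFF...]
after truncate(c, 1) → a:[2], c:[0], d:[3, 4]  free=[F.FFF...]
after append(a, 1) → a:[2, 1], c:[0], d:[3, 4]  free=[FFFFF...]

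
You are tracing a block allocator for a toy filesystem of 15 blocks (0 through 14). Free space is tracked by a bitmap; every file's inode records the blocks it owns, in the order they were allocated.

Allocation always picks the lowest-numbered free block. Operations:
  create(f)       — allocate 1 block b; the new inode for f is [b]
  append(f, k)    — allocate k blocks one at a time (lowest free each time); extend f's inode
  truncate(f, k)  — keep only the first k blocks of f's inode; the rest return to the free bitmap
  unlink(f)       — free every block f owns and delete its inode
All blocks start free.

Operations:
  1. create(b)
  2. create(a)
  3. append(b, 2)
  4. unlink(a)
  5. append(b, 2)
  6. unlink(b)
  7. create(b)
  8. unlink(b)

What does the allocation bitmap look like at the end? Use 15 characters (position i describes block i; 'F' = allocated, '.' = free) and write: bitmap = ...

bitmap = ...............

  1. create(b)  ⇒  F..............  {b→[0]}
  2. create(a)  ⇒  FF.............  {a→[1]; b→[0]}
  3. append(b, 2)  ⇒  FFFF...........  {a→[1]; b→[0, 2, 3]}
  4. unlink(a)  ⇒  F.FF...........  {b→[0, 2, 3]}
  5. append(b, 2)  ⇒  FFFFF..........  {b→[0, 2, 3, 1, 4]}
  6. unlink(b)  ⇒  ...............  {}
  7. create(b)  ⇒  F..............  {b→[0]}
  8. unlink(b)  ⇒  ...............  {}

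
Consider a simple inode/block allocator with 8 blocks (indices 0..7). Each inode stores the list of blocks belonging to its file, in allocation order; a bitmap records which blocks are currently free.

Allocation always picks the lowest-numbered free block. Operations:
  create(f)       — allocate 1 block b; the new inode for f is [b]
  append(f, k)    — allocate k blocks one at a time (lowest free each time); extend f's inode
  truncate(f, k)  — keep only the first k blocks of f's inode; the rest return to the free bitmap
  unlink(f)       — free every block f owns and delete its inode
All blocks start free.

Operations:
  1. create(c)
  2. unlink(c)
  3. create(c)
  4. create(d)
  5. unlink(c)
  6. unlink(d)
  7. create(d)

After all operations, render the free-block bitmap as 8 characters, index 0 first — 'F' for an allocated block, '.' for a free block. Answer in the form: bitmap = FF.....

bitmap = F.......

create(c): bitmap=F....... | c=[0]
unlink(c): bitmap=........ | 
create(c): bitmap=F....... | c=[0]
create(d): bitmap=FF...... | c=[0] d=[1]
unlink(c): bitmap=.F...... | d=[1]
unlink(d): bitmap=........ | 
create(d): bitmap=F....... | d=[0]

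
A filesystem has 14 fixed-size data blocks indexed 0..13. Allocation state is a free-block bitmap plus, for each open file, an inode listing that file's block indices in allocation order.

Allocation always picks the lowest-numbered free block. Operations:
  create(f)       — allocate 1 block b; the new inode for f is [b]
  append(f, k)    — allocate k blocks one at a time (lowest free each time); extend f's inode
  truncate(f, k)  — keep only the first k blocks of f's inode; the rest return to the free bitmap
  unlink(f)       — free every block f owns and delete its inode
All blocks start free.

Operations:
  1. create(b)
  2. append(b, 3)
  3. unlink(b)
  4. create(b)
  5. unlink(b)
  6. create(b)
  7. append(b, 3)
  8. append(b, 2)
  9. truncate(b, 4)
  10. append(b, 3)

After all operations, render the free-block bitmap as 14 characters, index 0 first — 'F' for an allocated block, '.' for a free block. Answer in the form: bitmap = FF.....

after create(b) → b:[0]  free=[F.............]
after append(b, 3) → b:[0, 1, 2, 3]  free=[FFFF..........]
after unlink(b) →   free=[..............]
after create(b) → b:[0]  free=[F.............]
after unlink(b) →   free=[..............]
after create(b) → b:[0]  free=[F.............]
after append(b, 3) → b:[0, 1, 2, 3]  free=[FFFF..........]
after append(b, 2) → b:[0, 1, 2, 3, 4, 5]  free=[FFFFFF........]
after truncate(b, 4) → b:[0, 1, 2, 3]  free=[FFFF..........]
after append(b, 3) → b:[0, 1, 2, 3, 4, 5, 6]  free=[FFFFFFF.......]

bitmap = FFFFFFF.......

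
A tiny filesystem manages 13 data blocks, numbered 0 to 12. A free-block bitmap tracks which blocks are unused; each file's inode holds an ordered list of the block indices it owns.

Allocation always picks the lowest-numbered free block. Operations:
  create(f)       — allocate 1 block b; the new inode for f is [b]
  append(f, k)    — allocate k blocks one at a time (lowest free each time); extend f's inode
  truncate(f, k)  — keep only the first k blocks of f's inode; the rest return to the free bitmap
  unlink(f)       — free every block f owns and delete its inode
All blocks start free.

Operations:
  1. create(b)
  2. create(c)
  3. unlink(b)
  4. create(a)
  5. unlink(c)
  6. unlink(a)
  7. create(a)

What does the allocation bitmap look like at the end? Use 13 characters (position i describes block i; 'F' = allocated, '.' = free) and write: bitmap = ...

  1. create(b)  ⇒  F............  {b→[0]}
  2. create(c)  ⇒  FF...........  {b→[0]; c→[1]}
  3. unlink(b)  ⇒  .F...........  {c→[1]}
  4. create(a)  ⇒  FF...........  {a→[0]; c→[1]}
  5. unlink(c)  ⇒  F............  {a→[0]}
  6. unlink(a)  ⇒  .............  {}
  7. create(a)  ⇒  F............  {a→[0]}

bitmap = F............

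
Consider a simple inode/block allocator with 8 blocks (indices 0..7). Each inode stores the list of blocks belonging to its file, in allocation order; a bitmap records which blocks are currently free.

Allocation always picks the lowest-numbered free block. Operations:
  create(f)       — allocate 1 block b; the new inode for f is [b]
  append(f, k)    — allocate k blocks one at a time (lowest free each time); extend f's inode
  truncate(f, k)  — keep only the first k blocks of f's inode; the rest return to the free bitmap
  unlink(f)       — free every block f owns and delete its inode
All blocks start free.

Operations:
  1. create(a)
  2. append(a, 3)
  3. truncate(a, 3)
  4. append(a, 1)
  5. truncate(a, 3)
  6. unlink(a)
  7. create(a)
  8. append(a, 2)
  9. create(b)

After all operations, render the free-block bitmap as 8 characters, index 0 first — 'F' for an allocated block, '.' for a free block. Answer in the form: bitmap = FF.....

  1. create(a)  ⇒  F.......  {a→[0]}
  2. append(a, 3)  ⇒  FFFF....  {a→[0, 1, 2, 3]}
  3. truncate(a, 3)  ⇒  FFF.....  {a→[0, 1, 2]}
  4. append(a, 1)  ⇒  FFFF....  {a→[0, 1, 2, 3]}
  5. truncate(a, 3)  ⇒  FFF.....  {a→[0, 1, 2]}
  6. unlink(a)  ⇒  ........  {}
  7. create(a)  ⇒  F.......  {a→[0]}
  8. append(a, 2)  ⇒  FFF.....  {a→[0, 1, 2]}
  9. create(b)  ⇒  FFFF....  {a→[0, 1, 2]; b→[3]}

bitmap = FFFF....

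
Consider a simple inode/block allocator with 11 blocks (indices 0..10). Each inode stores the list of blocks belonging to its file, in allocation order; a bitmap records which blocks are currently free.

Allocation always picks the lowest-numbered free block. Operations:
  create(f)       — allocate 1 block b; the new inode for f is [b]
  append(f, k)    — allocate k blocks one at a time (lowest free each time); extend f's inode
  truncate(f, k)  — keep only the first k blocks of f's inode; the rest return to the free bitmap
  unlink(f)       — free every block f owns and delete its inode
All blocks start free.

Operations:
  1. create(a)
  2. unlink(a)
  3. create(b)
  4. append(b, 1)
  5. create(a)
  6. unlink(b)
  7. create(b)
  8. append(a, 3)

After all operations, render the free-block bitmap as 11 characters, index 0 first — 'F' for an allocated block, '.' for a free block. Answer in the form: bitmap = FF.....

bitmap = FFFFF......

after create(a) → a:[0]  free=[F..........]
after unlink(a) →   free=[...........]
after create(b) → b:[0]  free=[F..........]
after append(b, 1) → b:[0, 1]  free=[FF.........]
after create(a) → a:[2], b:[0, 1]  free=[FFF........]
after unlink(b) → a:[2]  free=[..F........]
after create(b) → a:[2], b:[0]  free=[F.F........]
after append(a, 3) → a:[2, 1, 3, 4], b:[0]  free=[FFFFF......]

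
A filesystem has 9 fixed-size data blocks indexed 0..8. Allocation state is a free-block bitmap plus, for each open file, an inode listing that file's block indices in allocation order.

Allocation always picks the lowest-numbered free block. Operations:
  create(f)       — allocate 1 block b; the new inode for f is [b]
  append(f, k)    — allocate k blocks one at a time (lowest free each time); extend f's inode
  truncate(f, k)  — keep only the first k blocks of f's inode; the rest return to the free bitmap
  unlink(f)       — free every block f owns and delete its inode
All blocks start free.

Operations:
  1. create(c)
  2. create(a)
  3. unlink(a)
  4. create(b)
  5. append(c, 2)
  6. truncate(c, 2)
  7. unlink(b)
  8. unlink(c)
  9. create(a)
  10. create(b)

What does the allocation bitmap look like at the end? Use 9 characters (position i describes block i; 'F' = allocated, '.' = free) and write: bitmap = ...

[1] create(c) — c=0 (map F........)
[2] create(a) — a=1 c=0 (map FF.......)
[3] unlink(a) — c=0 (map F........)
[4] create(b) — b=1 c=0 (map FF.......)
[5] append(c, 2) — b=1 c=0,2,3 (map FFFF.....)
[6] truncate(c, 2) — b=1 c=0,2 (map FFF......)
[7] unlink(b) — c=0,2 (map F.F......)
[8] unlink(c) —  (map .........)
[9] create(a) — a=0 (map F........)
[10] create(b) — a=0 b=1 (map FF.......)

bitmap = FF.......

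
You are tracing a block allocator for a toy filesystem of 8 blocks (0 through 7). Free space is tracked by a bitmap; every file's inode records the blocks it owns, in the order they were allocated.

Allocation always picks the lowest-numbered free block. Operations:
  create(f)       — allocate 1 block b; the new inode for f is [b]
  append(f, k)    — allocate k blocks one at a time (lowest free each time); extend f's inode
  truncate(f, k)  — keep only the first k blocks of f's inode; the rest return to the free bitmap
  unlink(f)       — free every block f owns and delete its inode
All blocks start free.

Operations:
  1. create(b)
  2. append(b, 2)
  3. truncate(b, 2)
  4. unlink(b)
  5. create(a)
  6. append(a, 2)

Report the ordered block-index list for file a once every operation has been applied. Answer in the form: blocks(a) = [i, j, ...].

  1. create(b)  ⇒  F.......  {b→[0]}
  2. append(b, 2)  ⇒  FFF.....  {b→[0, 1, 2]}
  3. truncate(b, 2)  ⇒  FF......  {b→[0, 1]}
  4. unlink(b)  ⇒  ........  {}
  5. create(a)  ⇒  F.......  {a→[0]}
  6. append(a, 2)  ⇒  FFF.....  {a→[0, 1, 2]}

blocks(a) = [0, 1, 2]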